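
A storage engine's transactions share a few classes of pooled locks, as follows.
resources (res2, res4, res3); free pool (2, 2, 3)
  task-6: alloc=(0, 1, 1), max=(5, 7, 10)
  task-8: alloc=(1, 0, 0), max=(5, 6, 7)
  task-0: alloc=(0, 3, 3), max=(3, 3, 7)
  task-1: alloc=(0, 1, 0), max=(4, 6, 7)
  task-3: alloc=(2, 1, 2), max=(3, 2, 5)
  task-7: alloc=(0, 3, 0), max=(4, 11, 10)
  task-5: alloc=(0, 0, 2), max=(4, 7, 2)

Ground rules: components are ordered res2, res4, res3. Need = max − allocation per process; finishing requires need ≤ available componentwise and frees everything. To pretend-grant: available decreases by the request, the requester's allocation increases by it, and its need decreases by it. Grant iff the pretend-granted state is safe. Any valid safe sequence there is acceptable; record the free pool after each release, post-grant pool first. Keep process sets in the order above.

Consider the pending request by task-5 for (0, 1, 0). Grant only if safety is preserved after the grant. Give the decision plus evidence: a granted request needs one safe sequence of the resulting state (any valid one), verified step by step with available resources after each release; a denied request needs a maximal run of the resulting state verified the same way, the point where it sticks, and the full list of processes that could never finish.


GRANT — the state after the grant stays safe, e.g. via task-3, task-0, task-1, task-5, task-8, task-6, task-7.
Key observation: with (2, 1, 3) left after the transfer, task-3 can run at once — the state stays safe.
Check on the post-grant state, step by step:
  pool = (2, 1, 3)
  task-3: need (1, 1, 3) fits (2, 1, 3); releases (2, 1, 2), pool now (4, 2, 5)
  task-0: need (3, 0, 4) fits (4, 2, 5); releases (0, 3, 3), pool now (4, 5, 8)
  task-1: need (4, 5, 7) fits (4, 5, 8); releases (0, 1, 0), pool now (4, 6, 8)
  task-5: need (4, 6, 0) fits (4, 6, 8); releases (0, 1, 2), pool now (4, 7, 10)
  task-8: need (4, 6, 7) fits (4, 7, 10); releases (1, 0, 0), pool now (5, 7, 10)
  task-6: need (5, 6, 9) fits (5, 7, 10); releases (0, 1, 1), pool now (5, 8, 11)
  task-7: need (4, 8, 10) fits (5, 8, 11); releases (0, 3, 0), pool now (5, 11, 11)


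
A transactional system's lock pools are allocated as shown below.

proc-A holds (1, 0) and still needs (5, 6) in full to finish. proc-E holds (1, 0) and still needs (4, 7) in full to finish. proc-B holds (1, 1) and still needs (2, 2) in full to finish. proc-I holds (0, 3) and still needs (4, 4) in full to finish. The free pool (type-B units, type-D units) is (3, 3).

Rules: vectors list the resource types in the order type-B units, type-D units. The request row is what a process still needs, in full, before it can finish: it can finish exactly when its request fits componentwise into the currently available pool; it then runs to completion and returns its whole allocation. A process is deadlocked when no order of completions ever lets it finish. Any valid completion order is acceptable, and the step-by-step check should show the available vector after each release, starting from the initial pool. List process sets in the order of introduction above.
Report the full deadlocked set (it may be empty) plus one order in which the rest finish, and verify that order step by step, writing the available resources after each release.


Nothing here is deadlocked.
Key observation: proc-B leads a chain of completions in which each release enables another process.
The rest can finish in the order proc-B, proc-I, proc-E, proc-A. Step-by-step check:
  pool = (3, 3)
  proc-B needs (2, 2) <= (3, 3) -> finishes; pool += (1, 1) = (4, 4)
  proc-I needs (4, 4) <= (4, 4) -> finishes; pool += (0, 3) = (4, 7)
  proc-E needs (4, 7) <= (4, 7) -> finishes; pool += (1, 0) = (5, 7)
  proc-A needs (5, 6) <= (5, 7) -> finishes; pool += (1, 0) = (6, 7)


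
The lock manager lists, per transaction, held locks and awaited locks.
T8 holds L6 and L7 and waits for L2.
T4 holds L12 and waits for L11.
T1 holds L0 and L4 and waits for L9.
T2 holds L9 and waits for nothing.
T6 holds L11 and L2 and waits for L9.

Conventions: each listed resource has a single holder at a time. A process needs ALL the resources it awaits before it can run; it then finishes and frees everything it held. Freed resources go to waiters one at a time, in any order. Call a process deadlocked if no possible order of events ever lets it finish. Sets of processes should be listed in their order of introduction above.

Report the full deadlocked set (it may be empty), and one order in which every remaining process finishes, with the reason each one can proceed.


The deadlocked set is empty.
Key observation: every chain of waits terminates; starting from the processes that wait on nothing, all the rest unlock in turn.
One completion order for the rest: T2, T6, T1, T8, T4.
Verifying each step:
  T2: no waits; runs immediately, freeing L9
  run T6 (all its waits — L9 — are resolved); releases L11 and L2
  run T1 (all its waits — L9 — are resolved); releases L0 and L4
  run T8 (all its waits — L2 — are resolved); releases L6 and L7
  run T4 (all its waits — L11 — are resolved); releases L12


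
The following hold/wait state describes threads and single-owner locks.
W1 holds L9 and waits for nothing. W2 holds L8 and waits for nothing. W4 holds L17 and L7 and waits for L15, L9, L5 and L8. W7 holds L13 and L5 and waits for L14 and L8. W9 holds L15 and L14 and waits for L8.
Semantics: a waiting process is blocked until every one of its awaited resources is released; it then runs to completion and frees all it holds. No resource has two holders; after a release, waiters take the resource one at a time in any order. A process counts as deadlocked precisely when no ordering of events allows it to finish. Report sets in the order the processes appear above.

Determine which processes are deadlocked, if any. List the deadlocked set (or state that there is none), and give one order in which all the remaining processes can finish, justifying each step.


The deadlocked set is empty.
Key observation: the wait relation is loop-free; peeling off processes with no waits unwinds the whole state.
A valid finishing order for the others: W1, W2, W9, W7, W4.
Walking it through:
  run W1 (it waits on nothing); releases L9
  run W2 (it waits on nothing); releases L8
  W9 waits on L8 — all released -> runs and releases L15 and L14
  W7 waits on L14 and L8 — all released -> runs and releases L13 and L5
  W4 waits on L15, L9, L5 and L8 — all released -> runs and releases L17 and L7


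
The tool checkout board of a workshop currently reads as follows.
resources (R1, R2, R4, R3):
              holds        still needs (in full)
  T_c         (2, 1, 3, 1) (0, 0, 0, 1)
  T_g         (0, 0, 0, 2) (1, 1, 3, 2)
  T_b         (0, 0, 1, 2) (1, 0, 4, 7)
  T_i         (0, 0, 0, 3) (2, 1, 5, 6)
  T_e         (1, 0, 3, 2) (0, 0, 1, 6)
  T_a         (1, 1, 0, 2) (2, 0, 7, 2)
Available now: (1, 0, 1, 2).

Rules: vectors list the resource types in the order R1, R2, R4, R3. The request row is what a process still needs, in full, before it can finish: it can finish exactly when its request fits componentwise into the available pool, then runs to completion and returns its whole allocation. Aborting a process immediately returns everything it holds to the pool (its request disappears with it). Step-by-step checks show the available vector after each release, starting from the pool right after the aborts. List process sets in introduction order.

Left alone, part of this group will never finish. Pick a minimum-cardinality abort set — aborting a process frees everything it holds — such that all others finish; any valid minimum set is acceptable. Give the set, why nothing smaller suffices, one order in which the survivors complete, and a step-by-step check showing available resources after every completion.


Abort T_e.
Key observation: T_a had no path to completion before; after the abort of T_e ((1, 0, 3, 2) returned), step 3 is where it fits.
No smaller set exists: with zero aborts the deadlock remains.
The survivors complete as T_c, T_g, T_a, T_b, T_i. Step-by-step check (starting from the post-abort pool):
  pool = (2, 0, 4, 4)
  T_c: need (0, 0, 0, 1) fits (2, 0, 4, 4); releases (2, 1, 3, 1), pool now (4, 1, 7, 5)
  T_g: need (1, 1, 3, 2) fits (4, 1, 7, 5); releases (0, 0, 0, 2), pool now (4, 1, 7, 7)
  T_a: need (2, 0, 7, 2) fits (4, 1, 7, 7); releases (1, 1, 0, 2), pool now (5, 2, 7, 9)
  T_b: need (1, 0, 4, 7) fits (5, 2, 7, 9); releases (0, 0, 1, 2), pool now (5, 2, 8, 11)
  T_i: need (2, 1, 5, 6) fits (5, 2, 8, 11); releases (0, 0, 0, 3), pool now (5, 2, 8, 14)


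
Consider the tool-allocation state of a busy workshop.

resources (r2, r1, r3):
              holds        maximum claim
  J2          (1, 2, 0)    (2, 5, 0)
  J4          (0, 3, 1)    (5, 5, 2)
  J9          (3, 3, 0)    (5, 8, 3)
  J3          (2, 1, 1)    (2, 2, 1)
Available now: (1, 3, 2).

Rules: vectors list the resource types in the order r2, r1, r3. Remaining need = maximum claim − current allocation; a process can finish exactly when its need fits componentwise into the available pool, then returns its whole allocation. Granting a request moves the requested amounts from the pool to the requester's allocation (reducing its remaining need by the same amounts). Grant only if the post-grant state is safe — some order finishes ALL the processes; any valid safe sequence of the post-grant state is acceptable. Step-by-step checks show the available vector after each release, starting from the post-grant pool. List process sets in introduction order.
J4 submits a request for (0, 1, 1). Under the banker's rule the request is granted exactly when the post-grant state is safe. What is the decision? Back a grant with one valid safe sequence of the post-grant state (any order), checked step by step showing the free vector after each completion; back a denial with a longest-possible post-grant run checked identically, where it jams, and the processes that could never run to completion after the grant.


DENY. Granting would leave the state unsafe.
Key observation: after J3, J2 the pool peaks at (4, 5, 2), and each blocked process is short somewhere: J4 on r2; J9 on r3.
After a pretend grant, a maximal execution: J3, J2 — then nothing else fits. Step-by-step check:
  pool = (1, 2, 1)
  J3 needs (0, 1, 0) <= (1, 2, 1) -> finishes; pool += (2, 1, 1) = (3, 3, 2)
  J2 needs (1, 3, 0) <= (3, 3, 2) -> finishes; pool += (1, 2, 0) = (4, 5, 2)
  J4 cannot run: need (5, 1, 0) vs free (4, 5, 2) (insufficient r2)
  J9 cannot run: need (2, 5, 3) vs free (4, 5, 2) (insufficient r3)
Had the request been granted, J4 and J9 could never finish.


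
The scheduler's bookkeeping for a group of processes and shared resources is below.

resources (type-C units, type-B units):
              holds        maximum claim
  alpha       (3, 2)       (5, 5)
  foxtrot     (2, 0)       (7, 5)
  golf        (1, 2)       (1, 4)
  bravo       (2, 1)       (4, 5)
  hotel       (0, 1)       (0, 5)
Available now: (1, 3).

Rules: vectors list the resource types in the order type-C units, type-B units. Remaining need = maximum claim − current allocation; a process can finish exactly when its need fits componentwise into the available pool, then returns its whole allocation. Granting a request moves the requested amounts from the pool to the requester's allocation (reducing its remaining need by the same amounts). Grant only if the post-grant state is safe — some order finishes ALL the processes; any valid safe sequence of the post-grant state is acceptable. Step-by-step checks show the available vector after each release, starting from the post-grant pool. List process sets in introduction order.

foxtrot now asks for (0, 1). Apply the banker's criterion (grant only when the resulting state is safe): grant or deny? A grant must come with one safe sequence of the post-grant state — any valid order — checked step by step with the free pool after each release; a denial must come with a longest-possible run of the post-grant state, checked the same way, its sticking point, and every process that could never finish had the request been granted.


GRANT: granting preserves safety; a valid post-grant sequence is golf, alpha, bravo, hotel, foxtrot.
Key observation: the grant leaves (1, 2) free — enough for golf, whose release restarts the cascade.
Step-by-step check of the post-grant state:
  pool = (1, 2)
  golf needs (0, 2) <= (1, 2) -> finishes; pool += (1, 2) = (2, 4)
  alpha needs (2, 3) <= (2, 4) -> finishes; pool += (3, 2) = (5, 6)
  bravo needs (2, 4) <= (5, 6) -> finishes; pool += (2, 1) = (7, 7)
  hotel needs (0, 4) <= (7, 7) -> finishes; pool += (0, 1) = (7, 8)
  foxtrot needs (5, 4) <= (7, 8) -> finishes; pool += (2, 1) = (9, 9)


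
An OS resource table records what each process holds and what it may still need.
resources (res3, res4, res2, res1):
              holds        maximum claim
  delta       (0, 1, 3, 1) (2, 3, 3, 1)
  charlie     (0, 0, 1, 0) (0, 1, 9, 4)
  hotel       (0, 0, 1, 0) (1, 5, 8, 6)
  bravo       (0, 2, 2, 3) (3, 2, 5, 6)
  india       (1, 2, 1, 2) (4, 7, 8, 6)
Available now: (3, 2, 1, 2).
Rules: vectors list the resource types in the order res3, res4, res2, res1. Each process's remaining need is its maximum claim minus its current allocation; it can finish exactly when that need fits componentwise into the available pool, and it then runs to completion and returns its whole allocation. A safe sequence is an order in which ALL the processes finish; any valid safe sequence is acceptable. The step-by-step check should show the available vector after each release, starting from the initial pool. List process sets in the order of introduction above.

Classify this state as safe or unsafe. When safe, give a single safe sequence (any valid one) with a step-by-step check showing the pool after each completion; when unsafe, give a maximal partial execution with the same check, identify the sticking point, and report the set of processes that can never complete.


UNSAFE.
Key observation: after delta, bravo complete, (3, 5, 6, 6) is the best the pool ever gets, yet each leftover process wants more res2.
The run delta, bravo cannot be extended any further. Verifying each step:
  pool = (3, 2, 1, 2)
  delta: need (2, 2, 0, 0) fits (3, 2, 1, 2); releases (0, 1, 3, 1), pool now (3, 3, 4, 3)
  bravo: need (3, 0, 3, 3) fits (3, 3, 4, 3); releases (0, 2, 2, 3), pool now (3, 5, 6, 6)
  charlie still needs (0, 1, 8, 4) but only (3, 5, 6, 6) is free — short on res2
  hotel still needs (1, 5, 7, 6) but only (3, 5, 6, 6) is free — short on res2
  india still needs (3, 5, 7, 4) but only (3, 5, 6, 6) is free — short on res2
Processes that can never finish: charlie, hotel and india.


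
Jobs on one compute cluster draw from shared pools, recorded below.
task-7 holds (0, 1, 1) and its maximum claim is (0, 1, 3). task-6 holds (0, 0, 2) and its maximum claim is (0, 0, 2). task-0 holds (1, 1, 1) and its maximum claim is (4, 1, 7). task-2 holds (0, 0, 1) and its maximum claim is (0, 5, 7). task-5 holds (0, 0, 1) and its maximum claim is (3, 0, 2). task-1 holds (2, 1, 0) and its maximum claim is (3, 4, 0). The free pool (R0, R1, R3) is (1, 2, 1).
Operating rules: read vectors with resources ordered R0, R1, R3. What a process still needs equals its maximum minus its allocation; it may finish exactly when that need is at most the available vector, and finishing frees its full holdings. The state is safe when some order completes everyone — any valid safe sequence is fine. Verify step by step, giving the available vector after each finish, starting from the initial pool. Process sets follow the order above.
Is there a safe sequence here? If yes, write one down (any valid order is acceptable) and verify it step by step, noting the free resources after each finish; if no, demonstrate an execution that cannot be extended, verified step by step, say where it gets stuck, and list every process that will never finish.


UNSAFE.
Key observation: no order helps: past task-6, task-7, task-1, task-5, the free pool tops out at (3, 4, 5), below what each blocked process needs in R3.
Going as far as possible: task-6, task-7, task-1, task-5; after that, nothing fits. Check, step by step:
  pool = (1, 2, 1)
  run task-6 (needs (0, 0, 0), free (1, 2, 1)); after release of (0, 0, 2) the pool is (1, 2, 3)
  run task-7 (needs (0, 0, 2), free (1, 2, 3)); after release of (0, 1, 1) the pool is (1, 3, 4)
  run task-1 (needs (1, 3, 0), free (1, 3, 4)); after release of (2, 1, 0) the pool is (3, 4, 4)
  run task-5 (needs (3, 0, 1), free (3, 4, 4)); after release of (0, 0, 1) the pool is (3, 4, 5)
  task-0 still needs (3, 0, 6) but only (3, 4, 5) is free — short on R3
  task-2 still needs (0, 5, 6) but only (3, 4, 5) is free — short on R1 and R3
Permanently blocked: task-0 and task-2.


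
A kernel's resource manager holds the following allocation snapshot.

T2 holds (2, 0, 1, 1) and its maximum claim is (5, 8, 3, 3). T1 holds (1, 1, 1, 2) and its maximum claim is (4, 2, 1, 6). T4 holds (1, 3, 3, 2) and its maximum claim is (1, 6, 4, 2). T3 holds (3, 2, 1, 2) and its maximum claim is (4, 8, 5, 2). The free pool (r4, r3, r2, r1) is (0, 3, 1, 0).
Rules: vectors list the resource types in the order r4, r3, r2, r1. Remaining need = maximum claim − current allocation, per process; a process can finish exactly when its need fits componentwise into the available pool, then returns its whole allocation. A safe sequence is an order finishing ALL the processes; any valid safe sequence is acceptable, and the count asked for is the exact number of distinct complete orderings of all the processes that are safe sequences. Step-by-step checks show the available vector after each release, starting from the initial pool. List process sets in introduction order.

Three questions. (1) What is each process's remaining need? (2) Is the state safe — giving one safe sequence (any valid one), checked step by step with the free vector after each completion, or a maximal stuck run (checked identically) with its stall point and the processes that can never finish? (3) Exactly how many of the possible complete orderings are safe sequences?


(1) Outstanding need per process (order r4, r3, r2, r1):
  T2: (3, 8, 2, 2)
  T1: (3, 1, 0, 4)
  T4: (0, 3, 1, 0)
  T3: (1, 6, 4, 0)
(2) The state is SAFE; one workable sequence: T4, T3, T1, T2.
Key observation: T4 is the earliest step where a requested resource binds exactly: need (0, 3, 1, 0), pool (0, 3, 1, 0) at its turn.
Step-by-step check:
  pool = (0, 3, 1, 0)
  T4: need (0, 3, 1, 0) fits (0, 3, 1, 0); releases (1, 3, 3, 2), pool now (1, 6, 4, 2)
  T3: need (1, 6, 4, 0) fits (1, 6, 4, 2); releases (3, 2, 1, 2), pool now (4, 8, 5, 4)
  T1: need (3, 1, 0, 4) fits (4, 8, 5, 4); releases (1, 1, 1, 2), pool now (5, 9, 6, 6)
  T2: need (3, 8, 2, 2) fits (5, 9, 6, 6); releases (2, 0, 1, 1), pool now (7, 9, 7, 7)
(3) Exactly 2 of the possible complete orderings are safe sequences.


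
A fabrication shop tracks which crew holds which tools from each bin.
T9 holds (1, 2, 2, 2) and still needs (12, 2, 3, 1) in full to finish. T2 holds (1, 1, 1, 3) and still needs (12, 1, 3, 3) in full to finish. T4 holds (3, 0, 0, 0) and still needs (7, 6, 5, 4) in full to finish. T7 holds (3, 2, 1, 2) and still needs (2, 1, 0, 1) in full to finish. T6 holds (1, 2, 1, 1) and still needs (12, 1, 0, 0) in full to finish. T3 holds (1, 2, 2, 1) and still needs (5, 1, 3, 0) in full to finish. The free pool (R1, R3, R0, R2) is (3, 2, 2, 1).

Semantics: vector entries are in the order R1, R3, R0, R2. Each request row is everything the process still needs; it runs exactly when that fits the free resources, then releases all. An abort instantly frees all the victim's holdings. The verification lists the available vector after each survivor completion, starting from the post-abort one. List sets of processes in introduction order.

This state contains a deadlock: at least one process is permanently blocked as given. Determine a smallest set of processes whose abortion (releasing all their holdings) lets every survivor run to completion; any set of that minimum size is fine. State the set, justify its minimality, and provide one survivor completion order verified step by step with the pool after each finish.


Minimum abort set: T9 and T6.
Key observation: T2 had no path to completion before; after the abort of T9 and T6 ((2, 4, 3, 3) returned), step 4 is where it fits.
Minimality, checking each single-abort alternative: T9 alone leaves T2 blocked (short on R1); T2 alone leaves T9 blocked (short on R1); T4 alone leaves T9 blocked (short on R1); T7 alone leaves T9 blocked (short on R1); T6 alone leaves T9 blocked (short on R1); T3 alone leaves T9 blocked (short on R1).
One survivor order: T3, T7, T4, T2. Verifying each step (post-abort pool first):
  pool = (5, 6, 5, 4)
  T3: need (5, 1, 3, 0) fits (5, 6, 5, 4); releases (1, 2, 2, 1), pool now (6, 8, 7, 5)
  T7: need (2, 1, 0, 1) fits (6, 8, 7, 5); releases (3, 2, 1, 2), pool now (9, 10, 8, 7)
  T4: need (7, 6, 5, 4) fits (9, 10, 8, 7); releases (3, 0, 0, 0), pool now (12, 10, 8, 7)
  T2: need (12, 1, 3, 3) fits (12, 10, 8, 7); releases (1, 1, 1, 3), pool now (13, 11, 9, 10)


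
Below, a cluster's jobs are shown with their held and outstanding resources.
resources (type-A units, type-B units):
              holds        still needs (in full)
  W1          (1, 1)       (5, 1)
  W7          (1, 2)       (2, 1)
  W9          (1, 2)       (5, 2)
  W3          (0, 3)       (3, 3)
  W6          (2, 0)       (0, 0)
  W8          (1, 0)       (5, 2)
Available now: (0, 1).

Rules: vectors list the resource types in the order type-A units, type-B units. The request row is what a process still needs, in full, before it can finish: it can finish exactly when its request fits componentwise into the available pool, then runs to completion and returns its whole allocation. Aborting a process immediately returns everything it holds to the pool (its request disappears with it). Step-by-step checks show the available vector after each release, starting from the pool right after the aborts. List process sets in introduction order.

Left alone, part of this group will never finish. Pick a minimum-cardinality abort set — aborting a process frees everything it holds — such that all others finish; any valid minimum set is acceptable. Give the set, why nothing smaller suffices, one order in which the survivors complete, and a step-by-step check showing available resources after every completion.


Abort W1 and W8.
Key observation: no ordering could ever have run W9 before the abort of W1 and W8; with (2, 1) back in the pool it fits at step 4.
Minimality, checking each single-abort alternative: W1 alone leaves W9 blocked (short on type-A units); W7 alone leaves W1 blocked (short on type-A units); W9 alone leaves W1 blocked (short on type-A units); W3 alone leaves W1 blocked (short on type-A units); W6 alone leaves W1 blocked (short on type-A units); W8 alone leaves W1 blocked (short on type-A units).
The survivors complete as W7, W6, W3, W9. Verifying each step (starting from the post-abort pool):
  pool = (2, 2)
  W7 needs (2, 1) <= (2, 2) -> finishes; pool += (1, 2) = (3, 4)
  W6 needs (0, 0) <= (3, 4) -> finishes; pool += (2, 0) = (5, 4)
  W3 needs (3, 3) <= (5, 4) -> finishes; pool += (0, 3) = (5, 7)
  W9 needs (5, 2) <= (5, 7) -> finishes; pool += (1, 2) = (6, 9)


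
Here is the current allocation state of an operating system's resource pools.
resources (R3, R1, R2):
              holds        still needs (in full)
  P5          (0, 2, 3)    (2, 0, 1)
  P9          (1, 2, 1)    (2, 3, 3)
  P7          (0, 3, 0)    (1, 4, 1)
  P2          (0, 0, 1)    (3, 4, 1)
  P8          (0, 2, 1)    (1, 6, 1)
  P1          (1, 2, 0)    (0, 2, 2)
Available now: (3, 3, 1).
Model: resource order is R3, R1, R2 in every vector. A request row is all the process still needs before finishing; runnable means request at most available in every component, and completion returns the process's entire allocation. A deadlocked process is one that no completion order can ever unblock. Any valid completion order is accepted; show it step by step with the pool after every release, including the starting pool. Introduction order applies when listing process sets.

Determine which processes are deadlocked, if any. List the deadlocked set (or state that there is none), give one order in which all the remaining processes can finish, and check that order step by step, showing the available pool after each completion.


Nothing here is deadlocked.
Key observation: beginning at P5, releases accumulate fast enough that every process eventually fits.
A valid finishing order for the others: P5, P7, P9, P8, P1, P2. Check, step by step:
  pool = (3, 3, 1)
  P5 needs (2, 0, 1) <= (3, 3, 1) -> finishes; pool += (0, 2, 3) = (3, 5, 4)
  P7 needs (1, 4, 1) <= (3, 5, 4) -> finishes; pool += (0, 3, 0) = (3, 8, 4)
  P9 needs (2, 3, 3) <= (3, 8, 4) -> finishes; pool += (1, 2, 1) = (4, 10, 5)
  P8 needs (1, 6, 1) <= (4, 10, 5) -> finishes; pool += (0, 2, 1) = (4, 12, 6)
  P1 needs (0, 2, 2) <= (4, 12, 6) -> finishes; pool += (1, 2, 0) = (5, 14, 6)
  P2 needs (3, 4, 1) <= (5, 14, 6) -> finishes; pool += (0, 0, 1) = (5, 14, 7)


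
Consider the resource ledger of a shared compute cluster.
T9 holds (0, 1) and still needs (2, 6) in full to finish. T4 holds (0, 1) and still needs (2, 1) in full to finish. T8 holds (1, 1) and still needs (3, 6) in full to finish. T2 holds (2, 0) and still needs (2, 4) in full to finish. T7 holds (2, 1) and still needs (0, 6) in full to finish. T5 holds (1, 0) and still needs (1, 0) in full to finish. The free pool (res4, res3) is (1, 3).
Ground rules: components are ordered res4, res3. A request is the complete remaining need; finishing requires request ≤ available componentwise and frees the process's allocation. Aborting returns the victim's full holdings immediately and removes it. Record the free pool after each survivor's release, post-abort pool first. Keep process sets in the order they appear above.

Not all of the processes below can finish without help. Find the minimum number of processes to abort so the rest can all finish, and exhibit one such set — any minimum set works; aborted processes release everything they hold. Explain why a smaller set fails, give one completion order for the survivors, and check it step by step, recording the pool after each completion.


The answer: abort T8 and T7.
Key observation: the deadlocked T9 becomes finishable only because T8 and T7 released (3, 2); it completes at step 3 below.
No one abort is enough; case by case: T9 alone leaves T8 blocked (short on res3); T4 alone leaves T9 blocked (short on res3); T8 alone leaves T9 blocked (short on res3); T2 alone leaves T9 blocked (short on res3); T7 alone leaves T9 blocked (short on res3); T5 alone leaves T9 blocked (short on res3).
One survivor order: T4, T5, T9, T2. Step-by-step check (post-abort pool first):
  pool = (4, 5)
  run T4 (needs (2, 1), free (4, 5)); after release of (0, 1) the pool is (4, 6)
  run T5 (needs (1, 0), free (4, 6)); after release of (1, 0) the pool is (5, 6)
  run T9 (needs (2, 6), free (5, 6)); after release of (0, 1) the pool is (5, 7)
  run T2 (needs (2, 4), free (5, 7)); after release of (2, 0) the pool is (7, 7)


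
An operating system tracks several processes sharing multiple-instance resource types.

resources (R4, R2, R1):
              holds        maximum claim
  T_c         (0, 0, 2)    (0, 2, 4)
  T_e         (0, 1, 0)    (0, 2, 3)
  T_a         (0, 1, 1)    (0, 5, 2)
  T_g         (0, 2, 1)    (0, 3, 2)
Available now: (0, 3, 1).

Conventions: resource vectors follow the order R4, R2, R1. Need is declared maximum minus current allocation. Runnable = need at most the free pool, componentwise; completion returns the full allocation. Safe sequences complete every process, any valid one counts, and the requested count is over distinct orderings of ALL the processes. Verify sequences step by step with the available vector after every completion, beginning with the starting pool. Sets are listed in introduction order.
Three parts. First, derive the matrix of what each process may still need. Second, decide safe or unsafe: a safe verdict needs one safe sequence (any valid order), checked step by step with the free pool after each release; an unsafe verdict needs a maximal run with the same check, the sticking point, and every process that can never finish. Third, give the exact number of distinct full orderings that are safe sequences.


(1) Remaining need (order R4, R2, R1):
  T_c: (0, 2, 2)
  T_e: (0, 1, 3)
  T_a: (0, 4, 1)
  T_g: (0, 1, 1)
(2) SAFE, for example via the order T_g, T_c, T_a, T_e.
Key observation: at T_g the run first touches a limit — (0, 1, 1) against (0, 3, 1), exact on a resource it actually requests.
Verifying each step:
  pool = (0, 3, 1)
  T_g: need (0, 1, 1) fits (0, 3, 1); releases (0, 2, 1), pool now (0, 5, 2)
  T_c: need (0, 2, 2) fits (0, 5, 2); releases (0, 0, 2), pool now (0, 5, 4)
  T_a: need (0, 4, 1) fits (0, 5, 4); releases (0, 1, 1), pool now (0, 6, 5)
  T_e: need (0, 1, 3) fits (0, 6, 5); releases (0, 1, 0), pool now (0, 7, 5)
(3) The exact count: 4 of the possible complete orderings are safe sequences.


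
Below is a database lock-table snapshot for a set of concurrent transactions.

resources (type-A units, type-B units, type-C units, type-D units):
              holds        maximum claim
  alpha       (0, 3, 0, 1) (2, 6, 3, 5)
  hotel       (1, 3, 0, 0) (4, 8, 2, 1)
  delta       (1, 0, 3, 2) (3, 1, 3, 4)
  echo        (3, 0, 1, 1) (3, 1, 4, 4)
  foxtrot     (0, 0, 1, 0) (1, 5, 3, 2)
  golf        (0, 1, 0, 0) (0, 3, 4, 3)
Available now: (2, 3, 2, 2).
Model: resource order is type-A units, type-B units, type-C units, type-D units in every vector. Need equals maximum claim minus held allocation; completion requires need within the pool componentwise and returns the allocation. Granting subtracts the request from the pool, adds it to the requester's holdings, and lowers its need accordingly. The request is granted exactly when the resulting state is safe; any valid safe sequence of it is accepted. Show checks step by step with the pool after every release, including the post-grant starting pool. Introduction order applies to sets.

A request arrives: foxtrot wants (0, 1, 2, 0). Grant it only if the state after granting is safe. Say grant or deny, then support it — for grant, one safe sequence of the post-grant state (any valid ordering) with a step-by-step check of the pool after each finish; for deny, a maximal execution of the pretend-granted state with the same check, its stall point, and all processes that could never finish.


GRANT: granting preserves safety; a valid post-grant sequence is delta, echo, golf, alpha, foxtrot, hotel.
Key observation: post-grant, (2, 2, 0, 2) remains, and an order beginning with delta completes everyone.
Verifying the post-grant state step by step:
  pool = (2, 2, 0, 2)
  run delta (needs (2, 1, 0, 2), free (2, 2, 0, 2)); after release of (1, 0, 3, 2) the pool is (3, 2, 3, 4)
  run echo (needs (0, 1, 3, 3), free (3, 2, 3, 4)); after release of (3, 0, 1, 1) the pool is (6, 2, 4, 5)
  run golf (needs (0, 2, 4, 3), free (6, 2, 4, 5)); after release of (0, 1, 0, 0) the pool is (6, 3, 4, 5)
  run alpha (needs (2, 3, 3, 4), free (6, 3, 4, 5)); after release of (0, 3, 0, 1) the pool is (6, 6, 4, 6)
  run foxtrot (needs (1, 4, 0, 2), free (6, 6, 4, 6)); after release of (0, 1, 3, 0) the pool is (6, 7, 7, 6)
  run hotel (needs (3, 5, 2, 1), free (6, 7, 7, 6)); after release of (1, 3, 0, 0) the pool is (7, 10, 7, 6)


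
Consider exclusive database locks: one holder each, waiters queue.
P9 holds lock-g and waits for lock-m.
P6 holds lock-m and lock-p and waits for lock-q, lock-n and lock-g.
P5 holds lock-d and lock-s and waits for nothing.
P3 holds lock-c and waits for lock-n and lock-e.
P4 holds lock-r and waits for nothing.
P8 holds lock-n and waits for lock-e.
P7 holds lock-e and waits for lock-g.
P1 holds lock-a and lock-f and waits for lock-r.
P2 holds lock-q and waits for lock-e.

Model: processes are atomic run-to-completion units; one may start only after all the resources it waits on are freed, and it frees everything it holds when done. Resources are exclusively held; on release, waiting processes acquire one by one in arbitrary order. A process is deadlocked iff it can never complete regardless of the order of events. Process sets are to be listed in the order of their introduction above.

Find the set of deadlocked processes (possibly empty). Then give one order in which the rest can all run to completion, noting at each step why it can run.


Deadlocked set: P9, P6, P3, P8, P7 and P2.
Key observation: the waits loop around P9 -> P6 -> P9 with no way out; P8, P7 and P2 are caught in further circular waits and P3 waits into the deadlock from upstream.
The rest can finish in the order P5, P4, P1.
Step-by-step check:
  P5: no waits; runs immediately, freeing lock-d and lock-s
  P4: no waits; runs immediately, freeing lock-r
  run P1 (all its waits — lock-r — are resolved); releases lock-a and lock-f


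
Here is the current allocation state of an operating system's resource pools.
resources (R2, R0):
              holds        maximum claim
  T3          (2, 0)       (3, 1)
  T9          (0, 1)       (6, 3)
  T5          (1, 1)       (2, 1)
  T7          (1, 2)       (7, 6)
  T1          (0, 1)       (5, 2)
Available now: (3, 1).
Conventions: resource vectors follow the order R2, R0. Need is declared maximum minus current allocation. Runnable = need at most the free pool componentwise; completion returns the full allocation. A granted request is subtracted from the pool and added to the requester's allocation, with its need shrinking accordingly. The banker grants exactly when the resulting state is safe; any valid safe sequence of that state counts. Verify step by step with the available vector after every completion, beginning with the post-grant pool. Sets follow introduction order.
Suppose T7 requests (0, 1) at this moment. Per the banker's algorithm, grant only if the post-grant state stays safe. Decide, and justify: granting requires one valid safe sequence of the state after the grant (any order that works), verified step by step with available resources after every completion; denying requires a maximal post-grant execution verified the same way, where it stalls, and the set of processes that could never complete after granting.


GRANT. The post-grant state is safe; one safe sequence: T5, T3, T1, T9, T7.
Key observation: after the grant the pool drops to (3, 0), which still lets T5 finish first and unwind the rest.
Step-by-step check of the post-grant state:
  pool = (3, 0)
  run T5 (needs (1, 0), free (3, 0)); after release of (1, 1) the pool is (4, 1)
  run T3 (needs (1, 1), free (4, 1)); after release of (2, 0) the pool is (6, 1)
  run T1 (needs (5, 1), free (6, 1)); after release of (0, 1) the pool is (6, 2)
  run T9 (needs (6, 2), free (6, 2)); after release of (0, 1) the pool is (6, 3)
  run T7 (needs (6, 3), free (6, 3)); after release of (1, 3) the pool is (7, 6)


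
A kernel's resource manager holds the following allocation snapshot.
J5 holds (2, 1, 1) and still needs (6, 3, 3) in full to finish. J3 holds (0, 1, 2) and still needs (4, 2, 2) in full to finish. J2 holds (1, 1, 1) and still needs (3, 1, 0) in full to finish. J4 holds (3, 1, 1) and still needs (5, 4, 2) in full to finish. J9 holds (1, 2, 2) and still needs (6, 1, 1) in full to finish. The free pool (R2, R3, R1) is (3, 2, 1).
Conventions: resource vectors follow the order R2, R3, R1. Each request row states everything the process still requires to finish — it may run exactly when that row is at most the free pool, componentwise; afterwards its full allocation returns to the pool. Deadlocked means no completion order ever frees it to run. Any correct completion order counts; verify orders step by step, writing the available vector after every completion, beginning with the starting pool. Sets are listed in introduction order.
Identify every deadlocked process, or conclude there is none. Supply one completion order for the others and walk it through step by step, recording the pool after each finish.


Deadlocked: J5, J4 and J9.
Key observation: no order helps: past J2, J3, the free pool tops out at (4, 4, 4), below what each blocked process needs in R2.
A valid finishing order for the others: J2, J3. Walking it through:
  pool = (3, 2, 1)
  J2 needs (3, 1, 0) <= (3, 2, 1) -> finishes; pool += (1, 1, 1) = (4, 3, 2)
  J3 needs (4, 2, 2) <= (4, 3, 2) -> finishes; pool += (0, 1, 2) = (4, 4, 4)
The stuck group stays short no matter what:
  J5 still needs (6, 3, 3) but only (4, 4, 4) is free — short on R2
  J4 still needs (5, 4, 2) but only (4, 4, 4) is free — short on R2
  J9 still needs (6, 1, 1) but only (4, 4, 4) is free — short on R2


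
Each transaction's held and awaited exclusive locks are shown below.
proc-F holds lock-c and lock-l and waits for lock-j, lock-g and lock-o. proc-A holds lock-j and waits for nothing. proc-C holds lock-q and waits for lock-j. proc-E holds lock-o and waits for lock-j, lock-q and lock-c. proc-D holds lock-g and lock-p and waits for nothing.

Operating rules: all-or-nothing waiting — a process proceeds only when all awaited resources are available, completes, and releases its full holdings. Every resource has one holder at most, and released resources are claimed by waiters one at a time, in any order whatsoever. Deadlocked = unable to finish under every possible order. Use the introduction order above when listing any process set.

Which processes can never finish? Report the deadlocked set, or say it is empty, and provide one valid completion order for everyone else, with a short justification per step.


Deadlocked set: proc-F and proc-E.
Key observation: the cycle proc-F -> proc-E -> proc-F can never break — each member waits on the next; no other process is dragged down with it.
One completion order for the rest: proc-A, proc-D, proc-C.
Verifying each step:
  run proc-A (it waits on nothing); releases lock-j
  run proc-D (it waits on nothing); releases lock-g and lock-p
  run proc-C (all its waits — lock-j — are resolved); releases lock-q


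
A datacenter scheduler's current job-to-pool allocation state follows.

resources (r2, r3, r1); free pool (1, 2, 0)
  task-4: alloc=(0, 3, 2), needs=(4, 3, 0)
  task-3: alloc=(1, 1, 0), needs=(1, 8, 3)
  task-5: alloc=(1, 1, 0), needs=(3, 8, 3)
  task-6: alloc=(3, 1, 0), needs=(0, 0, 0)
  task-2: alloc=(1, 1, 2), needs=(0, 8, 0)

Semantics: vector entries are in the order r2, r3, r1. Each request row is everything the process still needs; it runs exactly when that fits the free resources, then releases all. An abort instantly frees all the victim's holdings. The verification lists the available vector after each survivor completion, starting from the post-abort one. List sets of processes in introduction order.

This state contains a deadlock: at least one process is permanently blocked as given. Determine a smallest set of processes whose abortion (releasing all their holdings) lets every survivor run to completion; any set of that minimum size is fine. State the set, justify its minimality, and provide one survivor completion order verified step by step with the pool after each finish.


Minimum abort set: task-3 and task-5.
Key observation: task-2 could never have finished before the abort; with (2, 2, 0) returned by task-3 and task-5, it fits at step 3.
Why nothing smaller works — every single abort fails: task-4 alone leaves task-3 blocked (short on r3 and r1); task-3 alone leaves task-5 blocked (short on r3 and r1); task-5 alone leaves task-3 blocked (short on r3 and r1); task-6 alone leaves task-3 blocked (short on r3 and r1); task-2 alone leaves task-3 blocked (short on r3).
The survivors complete as task-6, task-4, task-2. Step-by-step check (starting from the post-abort pool):
  pool = (3, 4, 0)
  task-6 needs (0, 0, 0) <= (3, 4, 0) -> finishes; pool += (3, 1, 0) = (6, 5, 0)
  task-4 needs (4, 3, 0) <= (6, 5, 0) -> finishes; pool += (0, 3, 2) = (6, 8, 2)
  task-2 needs (0, 8, 0) <= (6, 8, 2) -> finishes; pool += (1, 1, 2) = (7, 9, 4)


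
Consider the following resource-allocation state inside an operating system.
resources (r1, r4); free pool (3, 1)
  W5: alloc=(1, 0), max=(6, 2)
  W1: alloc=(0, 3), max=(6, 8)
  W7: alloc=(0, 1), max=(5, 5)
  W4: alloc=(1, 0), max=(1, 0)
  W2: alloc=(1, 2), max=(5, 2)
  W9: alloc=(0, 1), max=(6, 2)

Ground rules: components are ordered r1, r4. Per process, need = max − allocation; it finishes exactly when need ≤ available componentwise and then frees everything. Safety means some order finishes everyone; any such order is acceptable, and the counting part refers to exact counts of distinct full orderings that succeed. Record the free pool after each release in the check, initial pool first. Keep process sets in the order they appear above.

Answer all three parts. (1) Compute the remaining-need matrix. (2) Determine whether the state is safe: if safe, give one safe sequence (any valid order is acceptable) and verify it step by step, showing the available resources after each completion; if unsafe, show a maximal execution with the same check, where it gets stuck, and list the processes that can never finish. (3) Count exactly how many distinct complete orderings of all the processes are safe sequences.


(1) Need matrix, components ordered r1, r4:
  W5: (5, 2)
  W1: (6, 5)
  W7: (5, 4)
  W4: (0, 0)
  W2: (4, 0)
  W9: (6, 1)
(2) The state is SAFE; one workable sequence: W4, W2, W5, W9, W7, W1.
Key observation: the order's first zero-slack moment is W2 ((4, 0) needed, (4, 1) free — a requested resource with nothing to spare).
Check, step by step:
  pool = (3, 1)
  W4 needs (0, 0) <= (3, 1) -> finishes; pool += (1, 0) = (4, 1)
  W2 needs (4, 0) <= (4, 1) -> finishes; pool += (1, 2) = (5, 3)
  W5 needs (5, 2) <= (5, 3) -> finishes; pool += (1, 0) = (6, 3)
  W9 needs (6, 1) <= (6, 3) -> finishes; pool += (0, 1) = (6, 4)
  W7 needs (5, 4) <= (6, 4) -> finishes; pool += (0, 1) = (6, 5)
  W1 needs (6, 5) <= (6, 5) -> finishes; pool += (0, 3) = (6, 8)
(3) Exactly 1 of the possible complete orderings is a safe sequence.
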